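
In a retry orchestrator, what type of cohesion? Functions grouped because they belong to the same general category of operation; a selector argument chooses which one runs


Reasoning: Grouped by category of activity, not by data or sequence
Type: Logical cohesion

Logical cohesion


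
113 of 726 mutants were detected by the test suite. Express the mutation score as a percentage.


Mutation score = killed / total * 100
Mutation score = 113 / 726 * 100
Mutation score = 15.56%

15.56%


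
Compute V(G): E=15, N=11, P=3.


Formula: V(G) = E - N + 2P
V(G) = 15 - 11 + 2*3
V(G) = 4 + 6
V(G) = 10

10


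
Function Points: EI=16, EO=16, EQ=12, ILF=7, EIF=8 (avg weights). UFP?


UFP = EI*4 + EO*5 + EQ*4 + ILF*10 + EIF*7
UFP = 16*4 + 16*5 + 12*4 + 7*10 + 8*7
UFP = 64 + 80 + 48 + 70 + 56
UFP = 318

318


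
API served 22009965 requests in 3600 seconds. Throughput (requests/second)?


Formula: throughput = requests / seconds
throughput = 22009965 / 3600
throughput = 6113.88 requests/second

6113.88 requests/second


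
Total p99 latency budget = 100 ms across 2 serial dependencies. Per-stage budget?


Formula: per_stage = total_budget / stages
per_stage = 100 / 2
per_stage = 50.0 ms

50.0 ms


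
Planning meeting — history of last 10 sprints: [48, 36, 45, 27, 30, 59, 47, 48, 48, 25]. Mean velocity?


Formula: Avg velocity = Total points / Number of sprints
Points: [48, 36, 45, 27, 30, 59, 47, 48, 48, 25]
Sum = 48 + 36 + 45 + 27 + 30 + 59 + 47 + 48 + 48 + 25 = 413
Avg velocity = 413 / 10 = 41.3 points/sprint

41.3 points/sprint


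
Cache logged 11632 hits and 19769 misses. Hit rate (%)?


Formula: hit rate = hits / (hits + misses) * 100
hit rate = 11632 / (11632 + 19769) * 100
hit rate = 11632 / 31401 * 100
hit rate = 37.04%

37.04%


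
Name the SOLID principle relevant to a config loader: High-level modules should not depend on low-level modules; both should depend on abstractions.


This describes the Dependency Inversion Principle (DIP)

Dependency Inversion Principle (DIP)


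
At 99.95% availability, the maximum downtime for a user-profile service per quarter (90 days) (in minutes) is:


Formula: allowed downtime = period * (100 - SLA) / 100
Period (quarter (90 days)) = 129600 minutes
Unavailability fraction = (100 - 99.95) / 100
Allowed downtime = 129600 * (100 - 99.95) / 100
Allowed downtime = 64.8 minutes

64.8 minutes


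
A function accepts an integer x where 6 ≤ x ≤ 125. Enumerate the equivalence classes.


Valid range: [6, 125]
Class 1: x < 6 — invalid
Class 2: 6 ≤ x ≤ 125 — valid
Class 3: x > 125 — invalid
Total equivalence classes: 3

3 equivalence classes


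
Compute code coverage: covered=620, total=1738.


Coverage = covered / total * 100
Coverage = 620 / 1738 * 100
Coverage = 35.67%

35.67%


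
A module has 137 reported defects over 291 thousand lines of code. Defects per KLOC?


Defect density = defects / KLOC
Defect density = 137 / 291
Defect density = 0.471 defects/KLOC

0.471 defects/KLOC


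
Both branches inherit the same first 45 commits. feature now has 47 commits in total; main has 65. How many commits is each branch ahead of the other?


Common ancestor: commit #45
feature commits after divergence: 47 - 45 = 2
main commits after divergence: 65 - 45 = 20
feature is 2 commits ahead of main
main is 20 commits ahead of feature

feature ahead: 2, main ahead: 20


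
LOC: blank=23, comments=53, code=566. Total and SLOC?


Total LOC = blank + comment + code
Total LOC = 23 + 53 + 566 = 642
SLOC (source only) = code = 566

Total LOC: 642, SLOC: 566


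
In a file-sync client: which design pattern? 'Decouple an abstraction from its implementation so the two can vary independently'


This matches the Bridge pattern

Bridge


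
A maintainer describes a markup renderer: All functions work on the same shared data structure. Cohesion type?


Reasoning: Functions share data
Type: Communicational cohesion

Communicational cohesion


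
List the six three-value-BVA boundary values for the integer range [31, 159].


Range: [31, 159]
Boundaries: just below min, min, min+1, max-1, max, just above max
Values: [30, 31, 32, 158, 159, 160]

[30, 31, 32, 158, 159, 160]


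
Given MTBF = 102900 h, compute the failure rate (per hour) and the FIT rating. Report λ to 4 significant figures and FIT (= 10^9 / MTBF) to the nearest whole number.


Formula: λ = 1 / MTBF; FIT = λ × 1e9 = 1e9 / MTBF
λ = 1 / 102900 ≈ 9.718e-06 failures/hour
FIT = 1e9 / 102900 ≈ 9718 failures per 1e9 hours (nearest whole number)

λ = 9.718e-06 /h, FIT = 9718


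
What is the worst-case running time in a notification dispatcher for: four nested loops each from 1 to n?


Reasoning: four levels of nesting
Complexity: O(n^4)

O(n^4)


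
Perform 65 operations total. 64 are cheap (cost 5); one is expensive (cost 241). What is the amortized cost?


Formula: Amortized cost = Total cost / Operations
Total cost = (64 * 5) + (1 * 241)
Total cost = 320 + 241 = 561
Amortized = 561 / 65 = 8.6308

8.6308


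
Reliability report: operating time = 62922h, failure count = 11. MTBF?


Formula: MTBF = Total operating time / Number of failures
MTBF = 62922 / 11
MTBF = 5720.18 hours

5720.18 hours


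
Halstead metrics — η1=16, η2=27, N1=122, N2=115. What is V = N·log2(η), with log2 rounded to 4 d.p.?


Formula: V = N * log2(η), where N = N1 + N2 and η = η1 + η2
η = 16 + 27 = 43
N = 122 + 115 = 237
log2(43) ≈ 5.4263
V = 237 * 5.4263 = 1286.03

1286.03


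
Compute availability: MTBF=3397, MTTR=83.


Availability = MTBF / (MTBF + MTTR)
Availability = 3397 / (3397 + 83)
Availability = 3397 / 3480
Availability = 97.6149%

97.6149%


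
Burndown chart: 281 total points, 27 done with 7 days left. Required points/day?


Formula: Required rate = Remaining points / Days left
Remaining = 281 - 27 = 254 points
Required rate = 254 / 7 = 36.29 points/day

36.29 points/day


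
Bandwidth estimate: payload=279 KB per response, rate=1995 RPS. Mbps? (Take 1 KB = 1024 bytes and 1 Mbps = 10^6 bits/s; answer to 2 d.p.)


Formula: Mbps = payload_bytes * RPS * 8 / 1e6
Payload per request = 279 KB = 279 * 1024 = 285696 bytes
Total bytes/sec = 285696 * 1995 = 569963520
Total bits/sec = 569963520 * 8 = 4559708160
Mbps = 4559708160 / 1e6 = 4559.71

4559.71 Mbps


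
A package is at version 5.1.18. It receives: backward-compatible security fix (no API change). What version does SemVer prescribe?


Current: 5.1.18
Change category: 'backward-compatible security fix (no API change)' → patch bump
SemVer rule: patch bump → increment PATCH (MAJOR and MINOR unchanged)
New: 5.1.19

5.1.19


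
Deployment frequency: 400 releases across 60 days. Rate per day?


Formula: deployments per day = releases / days
= 400 / 60
= 6.667 deploys/day
(equivalently, 46.67 deploys/week)

6.667 deploys/day


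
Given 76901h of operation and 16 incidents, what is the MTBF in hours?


Formula: MTBF = Total operating time / Number of failures
MTBF = 76901 / 16
MTBF = 4806.31 hours

4806.31 hours


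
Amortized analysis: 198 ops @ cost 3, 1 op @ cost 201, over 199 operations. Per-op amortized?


Formula: Amortized cost = Total cost / Operations
Total cost = (198 * 3) + (1 * 201)
Total cost = 594 + 201 = 795
Amortized = 795 / 199 = 3.995

3.995


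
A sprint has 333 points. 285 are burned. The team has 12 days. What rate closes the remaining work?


Formula: Required rate = Remaining points / Days left
Remaining = 333 - 285 = 48 points
Required rate = 48 / 12 = 4.0 points/day

4.0 points/day


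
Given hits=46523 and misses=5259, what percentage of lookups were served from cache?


Formula: hit rate = hits / (hits + misses) * 100
hit rate = 46523 / (46523 + 5259) * 100
hit rate = 46523 / 51782 * 100
hit rate = 89.84%

89.84%


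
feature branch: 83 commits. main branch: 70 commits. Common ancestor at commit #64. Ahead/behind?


Common ancestor: commit #64
feature commits after divergence: 83 - 64 = 19
main commits after divergence: 70 - 64 = 6
feature is 19 commits ahead of main
main is 6 commits ahead of feature

feature ahead: 19, main ahead: 6


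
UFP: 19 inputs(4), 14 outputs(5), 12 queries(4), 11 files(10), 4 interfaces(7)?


UFP = EI*4 + EO*5 + EQ*4 + ILF*10 + EIF*7
UFP = 19*4 + 14*5 + 12*4 + 11*10 + 4*7
UFP = 76 + 70 + 48 + 110 + 28
UFP = 332

332


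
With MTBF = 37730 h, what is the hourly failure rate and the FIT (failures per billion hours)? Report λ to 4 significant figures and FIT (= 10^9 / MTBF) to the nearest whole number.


Formula: λ = 1 / MTBF; FIT = λ × 1e9 = 1e9 / MTBF
λ = 1 / 37730 ≈ 2.650e-05 failures/hour
FIT = 1e9 / 37730 ≈ 26504 failures per 1e9 hours (nearest whole number)

λ = 2.650e-05 /h, FIT = 26504


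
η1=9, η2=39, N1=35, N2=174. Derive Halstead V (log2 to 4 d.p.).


Formula: V = N * log2(η), where N = N1 + N2 and η = η1 + η2
η = 9 + 39 = 48
N = 35 + 174 = 209
log2(48) ≈ 5.5850
V = 209 * 5.5850 = 1167.27

1167.27


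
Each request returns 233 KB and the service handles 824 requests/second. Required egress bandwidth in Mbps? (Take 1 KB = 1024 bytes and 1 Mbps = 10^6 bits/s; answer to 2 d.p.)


Formula: Mbps = payload_bytes * RPS * 8 / 1e6
Payload per request = 233 KB = 233 * 1024 = 238592 bytes
Total bytes/sec = 238592 * 824 = 196599808
Total bits/sec = 196599808 * 8 = 1572798464
Mbps = 1572798464 / 1e6 = 1572.8

1572.8 Mbps


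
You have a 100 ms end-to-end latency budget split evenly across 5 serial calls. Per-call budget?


Formula: per_stage = total_budget / stages
per_stage = 100 / 5
per_stage = 20.0 ms

20.0 ms


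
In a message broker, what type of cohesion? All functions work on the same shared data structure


Reasoning: Functions share data
Type: Communicational cohesion

Communicational cohesion


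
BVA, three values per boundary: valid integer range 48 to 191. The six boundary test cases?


Range: [48, 191]
Boundaries: just below min, min, min+1, max-1, max, just above max
Values: [47, 48, 49, 190, 191, 192]

[47, 48, 49, 190, 191, 192]


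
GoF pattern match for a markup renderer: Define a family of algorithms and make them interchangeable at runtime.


This matches the Strategy pattern

Strategy


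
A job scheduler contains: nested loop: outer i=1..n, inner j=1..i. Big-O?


Reasoning: triangle: n(n+1)/2 ~ n^2/2
Complexity: O(n^2)

O(n^2)


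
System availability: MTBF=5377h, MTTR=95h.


Availability = MTBF / (MTBF + MTTR)
Availability = 5377 / (5377 + 95)
Availability = 5377 / 5472
Availability = 98.2639%

98.2639%


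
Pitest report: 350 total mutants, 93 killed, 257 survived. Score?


Mutation score = killed / total * 100
Mutation score = 93 / 350 * 100
Mutation score = 26.57%

26.57%


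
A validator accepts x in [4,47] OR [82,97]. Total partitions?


Valid ranges: [4,47] and [82,97]
Class 1: x < 4 — invalid
Class 2: 4 ≤ x ≤ 47 — valid
Class 3: 47 < x < 82 — invalid (gap between ranges)
Class 4: 82 ≤ x ≤ 97 — valid
Class 5: x > 97 — invalid
Total equivalence classes: 5

5 equivalence classes


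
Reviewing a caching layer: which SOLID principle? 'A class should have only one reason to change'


This describes the Single Responsibility Principle (SRP)

Single Responsibility Principle (SRP)


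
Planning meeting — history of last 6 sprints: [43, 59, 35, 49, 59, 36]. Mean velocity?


Formula: Avg velocity = Total points / Number of sprints
Points: [43, 59, 35, 49, 59, 36]
Sum = 43 + 59 + 35 + 49 + 59 + 36 = 281
Avg velocity = 281 / 6 = 46.83 points/sprint

46.83 points/sprint


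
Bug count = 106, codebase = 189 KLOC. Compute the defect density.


Defect density = defects / KLOC
Defect density = 106 / 189
Defect density = 0.561 defects/KLOC

0.561 defects/KLOC


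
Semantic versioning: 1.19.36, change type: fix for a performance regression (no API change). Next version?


Current: 1.19.36
Change category: 'fix for a performance regression (no API change)' → patch bump
SemVer rule: patch bump → increment PATCH (MAJOR and MINOR unchanged)
New: 1.19.37

1.19.37


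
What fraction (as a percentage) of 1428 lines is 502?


Coverage = covered / total * 100
Coverage = 502 / 1428 * 100
Coverage = 35.15%

35.15%


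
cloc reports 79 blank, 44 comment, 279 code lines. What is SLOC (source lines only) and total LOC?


Total LOC = blank + comment + code
Total LOC = 79 + 44 + 279 = 402
SLOC (source only) = code = 279

Total LOC: 402, SLOC: 279


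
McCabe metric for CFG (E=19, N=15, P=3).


Formula: V(G) = E - N + 2P
V(G) = 19 - 15 + 2*3
V(G) = 4 + 6
V(G) = 10

10


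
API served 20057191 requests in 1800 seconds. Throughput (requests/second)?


Formula: throughput = requests / seconds
throughput = 20057191 / 1800
throughput = 11142.88 requests/second

11142.88 requests/second


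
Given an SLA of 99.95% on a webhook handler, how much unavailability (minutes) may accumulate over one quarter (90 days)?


Formula: allowed downtime = period * (100 - SLA) / 100
Period (quarter (90 days)) = 129600 minutes
Unavailability fraction = (100 - 99.95) / 100
Allowed downtime = 129600 * (100 - 99.95) / 100
Allowed downtime = 64.8 minutes

64.8 minutes


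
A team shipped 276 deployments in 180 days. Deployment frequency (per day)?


Formula: deployments per day = releases / days
= 276 / 180
= 1.533 deploys/day
(equivalently, 10.73 deploys/week)

1.533 deploys/day


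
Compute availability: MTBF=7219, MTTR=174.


Availability = MTBF / (MTBF + MTTR)
Availability = 7219 / (7219 + 174)
Availability = 7219 / 7393
Availability = 97.6464%

97.6464%


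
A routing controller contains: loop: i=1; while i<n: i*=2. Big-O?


Reasoning: i doubles each step so iterations are log2(n)
Complexity: O(log n)

O(log n)


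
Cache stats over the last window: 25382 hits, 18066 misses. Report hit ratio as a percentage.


Formula: hit rate = hits / (hits + misses) * 100
hit rate = 25382 / (25382 + 18066) * 100
hit rate = 25382 / 43448 * 100
hit rate = 58.42%

58.42%


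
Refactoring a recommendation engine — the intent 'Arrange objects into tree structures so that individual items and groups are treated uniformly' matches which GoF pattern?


This matches the Composite pattern

Composite


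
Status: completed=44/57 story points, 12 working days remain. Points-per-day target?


Formula: Required rate = Remaining points / Days left
Remaining = 57 - 44 = 13 points
Required rate = 13 / 12 = 1.08 points/day

1.08 points/day


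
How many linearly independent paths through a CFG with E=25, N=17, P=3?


Formula: V(G) = E - N + 2P
V(G) = 25 - 17 + 2*3
V(G) = 8 + 6
V(G) = 14

14


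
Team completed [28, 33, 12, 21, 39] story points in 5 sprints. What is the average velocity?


Formula: Avg velocity = Total points / Number of sprints
Points: [28, 33, 12, 21, 39]
Sum = 28 + 33 + 12 + 21 + 39 = 133
Avg velocity = 133 / 5 = 26.6 points/sprint

26.6 points/sprint


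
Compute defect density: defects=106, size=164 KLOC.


Defect density = defects / KLOC
Defect density = 106 / 164
Defect density = 0.646 defects/KLOC

0.646 defects/KLOC


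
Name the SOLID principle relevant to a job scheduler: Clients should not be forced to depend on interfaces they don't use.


This describes the Interface Segregation Principle (ISP)

Interface Segregation Principle (ISP)


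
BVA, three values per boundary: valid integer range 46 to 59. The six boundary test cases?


Range: [46, 59]
Boundaries: just below min, min, min+1, max-1, max, just above max
Values: [45, 46, 47, 58, 59, 60]

[45, 46, 47, 58, 59, 60]


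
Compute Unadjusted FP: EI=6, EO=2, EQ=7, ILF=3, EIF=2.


UFP = EI*4 + EO*5 + EQ*4 + ILF*10 + EIF*7
UFP = 6*4 + 2*5 + 7*4 + 3*10 + 2*7
UFP = 24 + 10 + 28 + 30 + 14
UFP = 106

106


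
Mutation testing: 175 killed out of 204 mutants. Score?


Mutation score = killed / total * 100
Mutation score = 175 / 204 * 100
Mutation score = 85.78%

85.78%


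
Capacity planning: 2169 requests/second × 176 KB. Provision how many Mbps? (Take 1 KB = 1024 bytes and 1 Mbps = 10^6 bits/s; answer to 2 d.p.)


Formula: Mbps = payload_bytes * RPS * 8 / 1e6
Payload per request = 176 KB = 176 * 1024 = 180224 bytes
Total bytes/sec = 180224 * 2169 = 390905856
Total bits/sec = 390905856 * 8 = 3127246848
Mbps = 3127246848 / 1e6 = 3127.25

3127.25 Mbps


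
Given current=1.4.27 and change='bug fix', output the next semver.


Current: 1.4.27
Change category: 'bug fix' → patch bump
SemVer rule: patch bump → increment PATCH (MAJOR and MINOR unchanged)
New: 1.4.28

1.4.28


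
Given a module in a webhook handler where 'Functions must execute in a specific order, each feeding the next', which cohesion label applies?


Reasoning: Output of one is input to next
Type: Sequential cohesion

Sequential cohesion


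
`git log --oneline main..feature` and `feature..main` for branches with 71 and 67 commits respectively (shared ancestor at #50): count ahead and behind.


Common ancestor: commit #50
feature commits after divergence: 71 - 50 = 21
main commits after divergence: 67 - 50 = 17
feature is 21 commits ahead of main
main is 17 commits ahead of feature

feature ahead: 21, main ahead: 17


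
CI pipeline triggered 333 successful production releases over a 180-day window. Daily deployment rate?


Formula: deployments per day = releases / days
= 333 / 180
= 1.85 deploys/day
(equivalently, 12.95 deploys/week)

1.85 deploys/day


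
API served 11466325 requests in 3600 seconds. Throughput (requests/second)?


Formula: throughput = requests / seconds
throughput = 11466325 / 3600
throughput = 3185.09 requests/second

3185.09 requests/second


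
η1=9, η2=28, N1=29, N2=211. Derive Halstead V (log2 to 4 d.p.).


Formula: V = N * log2(η), where N = N1 + N2 and η = η1 + η2
η = 9 + 28 = 37
N = 29 + 211 = 240
log2(37) ≈ 5.2095
V = 240 * 5.2095 = 1250.28

1250.28


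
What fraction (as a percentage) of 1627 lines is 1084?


Coverage = covered / total * 100
Coverage = 1084 / 1627 * 100
Coverage = 66.63%

66.63%


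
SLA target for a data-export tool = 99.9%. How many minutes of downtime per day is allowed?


Formula: allowed downtime = period * (100 - SLA) / 100
Period (day) = 1440 minutes
Unavailability fraction = (100 - 99.9) / 100
Allowed downtime = 1440 * (100 - 99.9) / 100
Allowed downtime = 1.44 minutes

1.44 minutes


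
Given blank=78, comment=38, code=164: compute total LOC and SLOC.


Total LOC = blank + comment + code
Total LOC = 78 + 38 + 164 = 280
SLOC (source only) = code = 164

Total LOC: 280, SLOC: 164


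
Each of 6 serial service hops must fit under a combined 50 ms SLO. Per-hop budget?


Formula: per_stage = total_budget / stages
per_stage = 50 / 6
per_stage = 8.33 ms

8.33 ms


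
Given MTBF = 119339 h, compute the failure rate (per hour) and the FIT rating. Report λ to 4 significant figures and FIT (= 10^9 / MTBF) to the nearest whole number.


Formula: λ = 1 / MTBF; FIT = λ × 1e9 = 1e9 / MTBF
λ = 1 / 119339 ≈ 8.379e-06 failures/hour
FIT = 1e9 / 119339 ≈ 8379 failures per 1e9 hours (nearest whole number)

λ = 8.379e-06 /h, FIT = 8379


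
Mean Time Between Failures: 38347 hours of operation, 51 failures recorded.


Formula: MTBF = Total operating time / Number of failures
MTBF = 38347 / 51
MTBF = 751.9 hours

751.9 hours


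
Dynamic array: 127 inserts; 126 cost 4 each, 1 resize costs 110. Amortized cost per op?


Formula: Amortized cost = Total cost / Operations
Total cost = (126 * 4) + (1 * 110)
Total cost = 504 + 110 = 614
Amortized = 614 / 127 = 4.8346

4.8346


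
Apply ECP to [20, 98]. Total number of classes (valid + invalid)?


Valid range: [20, 98]
Class 1: x < 20 — invalid
Class 2: 20 ≤ x ≤ 98 — valid
Class 3: x > 98 — invalid
Total equivalence classes: 3

3 equivalence classes


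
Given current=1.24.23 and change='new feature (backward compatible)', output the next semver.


Current: 1.24.23
Change category: 'new feature (backward compatible)' → minor bump
SemVer rule: minor bump → increment MINOR, reset PATCH to 0 (MAJOR unchanged)
New: 1.25.0

1.25.0


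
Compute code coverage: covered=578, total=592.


Coverage = covered / total * 100
Coverage = 578 / 592 * 100
Coverage = 97.64%

97.64%


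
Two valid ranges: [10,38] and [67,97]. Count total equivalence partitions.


Valid ranges: [10,38] and [67,97]
Class 1: x < 10 — invalid
Class 2: 10 ≤ x ≤ 38 — valid
Class 3: 38 < x < 67 — invalid (gap between ranges)
Class 4: 67 ≤ x ≤ 97 — valid
Class 5: x > 97 — invalid
Total equivalence classes: 5

5 equivalence classes


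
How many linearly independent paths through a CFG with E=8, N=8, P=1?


Formula: V(G) = E - N + 2P
V(G) = 8 - 8 + 2*1
V(G) = 0 + 2
V(G) = 2

2


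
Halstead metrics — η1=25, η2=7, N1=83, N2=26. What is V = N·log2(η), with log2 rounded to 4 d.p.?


Formula: V = N * log2(η), where N = N1 + N2 and η = η1 + η2
η = 25 + 7 = 32
N = 83 + 26 = 109
log2(32) ≈ 5.0000
V = 109 * 5.0000 = 545.00

545.00


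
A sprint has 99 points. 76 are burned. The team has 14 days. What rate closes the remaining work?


Formula: Required rate = Remaining points / Days left
Remaining = 99 - 76 = 23 points
Required rate = 23 / 14 = 1.64 points/day

1.64 points/day


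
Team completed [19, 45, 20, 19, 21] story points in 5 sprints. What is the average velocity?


Formula: Avg velocity = Total points / Number of sprints
Points: [19, 45, 20, 19, 21]
Sum = 19 + 45 + 20 + 19 + 21 = 124
Avg velocity = 124 / 5 = 24.8 points/sprint

24.8 points/sprint


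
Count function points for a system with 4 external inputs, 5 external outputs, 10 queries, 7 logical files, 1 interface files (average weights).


UFP = EI*4 + EO*5 + EQ*4 + ILF*10 + EIF*7
UFP = 4*4 + 5*5 + 10*4 + 7*10 + 1*7
UFP = 16 + 25 + 40 + 70 + 7
UFP = 158

158


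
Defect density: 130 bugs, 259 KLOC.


Defect density = defects / KLOC
Defect density = 130 / 259
Defect density = 0.502 defects/KLOC

0.502 defects/KLOC


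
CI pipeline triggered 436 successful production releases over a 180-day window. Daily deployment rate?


Formula: deployments per day = releases / days
= 436 / 180
= 2.422 deploys/day
(equivalently, 16.96 deploys/week)

2.422 deploys/day


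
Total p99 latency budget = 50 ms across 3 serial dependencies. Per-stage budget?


Formula: per_stage = total_budget / stages
per_stage = 50 / 3
per_stage = 16.67 ms

16.67 ms


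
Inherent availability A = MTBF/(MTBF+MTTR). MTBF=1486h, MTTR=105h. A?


Availability = MTBF / (MTBF + MTTR)
Availability = 1486 / (1486 + 105)
Availability = 1486 / 1591
Availability = 93.4004%

93.4004%


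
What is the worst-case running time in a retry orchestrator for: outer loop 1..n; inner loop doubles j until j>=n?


Reasoning: linear outer times logarithmic inner
Complexity: O(n log n)

O(n log n)


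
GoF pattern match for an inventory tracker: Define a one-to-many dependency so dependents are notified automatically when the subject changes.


This matches the Observer pattern

Observer


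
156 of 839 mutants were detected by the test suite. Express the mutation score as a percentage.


Mutation score = killed / total * 100
Mutation score = 156 / 839 * 100
Mutation score = 18.59%

18.59%


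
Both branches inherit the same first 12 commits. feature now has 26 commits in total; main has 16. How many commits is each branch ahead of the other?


Common ancestor: commit #12
feature commits after divergence: 26 - 12 = 14
main commits after divergence: 16 - 12 = 4
feature is 14 commits ahead of main
main is 4 commits ahead of feature

feature ahead: 14, main ahead: 4


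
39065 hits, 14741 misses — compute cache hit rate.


Formula: hit rate = hits / (hits + misses) * 100
hit rate = 39065 / (39065 + 14741) * 100
hit rate = 39065 / 53806 * 100
hit rate = 72.6%

72.6%


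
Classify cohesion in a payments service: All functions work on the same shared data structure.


Reasoning: Functions share data
Type: Communicational cohesion

Communicational cohesion


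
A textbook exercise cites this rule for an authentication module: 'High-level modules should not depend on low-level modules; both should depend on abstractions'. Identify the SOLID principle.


This describes the Dependency Inversion Principle (DIP)

Dependency Inversion Principle (DIP)


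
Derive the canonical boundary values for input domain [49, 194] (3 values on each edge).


Range: [49, 194]
Boundaries: just below min, min, min+1, max-1, max, just above max
Values: [48, 49, 50, 193, 194, 195]

[48, 49, 50, 193, 194, 195]


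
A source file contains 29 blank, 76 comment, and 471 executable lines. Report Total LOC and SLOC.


Total LOC = blank + comment + code
Total LOC = 29 + 76 + 471 = 576
SLOC (source only) = code = 471

Total LOC: 576, SLOC: 471


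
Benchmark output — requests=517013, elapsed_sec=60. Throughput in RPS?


Formula: throughput = requests / seconds
throughput = 517013 / 60
throughput = 8616.88 requests/second

8616.88 requests/second


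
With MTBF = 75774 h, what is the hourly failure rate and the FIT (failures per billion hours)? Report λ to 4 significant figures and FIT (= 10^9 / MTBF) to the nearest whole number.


Formula: λ = 1 / MTBF; FIT = λ × 1e9 = 1e9 / MTBF
λ = 1 / 75774 ≈ 1.320e-05 failures/hour
FIT = 1e9 / 75774 ≈ 13197 failures per 1e9 hours (nearest whole number)

λ = 1.320e-05 /h, FIT = 13197


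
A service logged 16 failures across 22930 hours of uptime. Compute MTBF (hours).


Formula: MTBF = Total operating time / Number of failures
MTBF = 22930 / 16
MTBF = 1433.13 hours

1433.13 hours


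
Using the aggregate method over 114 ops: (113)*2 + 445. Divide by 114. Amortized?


Formula: Amortized cost = Total cost / Operations
Total cost = (113 * 2) + (1 * 445)
Total cost = 226 + 445 = 671
Amortized = 671 / 114 = 5.886

5.886


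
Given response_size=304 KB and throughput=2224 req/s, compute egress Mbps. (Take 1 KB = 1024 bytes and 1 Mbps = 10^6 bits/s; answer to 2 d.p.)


Formula: Mbps = payload_bytes * RPS * 8 / 1e6
Payload per request = 304 KB = 304 * 1024 = 311296 bytes
Total bytes/sec = 311296 * 2224 = 692322304
Total bits/sec = 692322304 * 8 = 5538578432
Mbps = 5538578432 / 1e6 = 5538.58

5538.58 Mbps


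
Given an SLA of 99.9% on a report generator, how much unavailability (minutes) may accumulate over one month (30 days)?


Formula: allowed downtime = period * (100 - SLA) / 100
Period (month (30 days)) = 43200 minutes
Unavailability fraction = (100 - 99.9) / 100
Allowed downtime = 43200 * (100 - 99.9) / 100
Allowed downtime = 43.2 minutes

43.2 minutes


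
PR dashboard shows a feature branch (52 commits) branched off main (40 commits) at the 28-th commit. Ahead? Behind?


Common ancestor: commit #28
feature commits after divergence: 52 - 28 = 24
main commits after divergence: 40 - 28 = 12
feature is 24 commits ahead of main
main is 12 commits ahead of feature

feature ahead: 24, main ahead: 12


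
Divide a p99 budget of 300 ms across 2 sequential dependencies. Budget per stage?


Formula: per_stage = total_budget / stages
per_stage = 300 / 2
per_stage = 150.0 ms

150.0 ms


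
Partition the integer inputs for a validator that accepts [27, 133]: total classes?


Valid range: [27, 133]
Class 1: x < 27 — invalid
Class 2: 27 ≤ x ≤ 133 — valid
Class 3: x > 133 — invalid
Total equivalence classes: 3

3 equivalence classes


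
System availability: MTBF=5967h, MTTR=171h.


Availability = MTBF / (MTBF + MTTR)
Availability = 5967 / (5967 + 171)
Availability = 5967 / 6138
Availability = 97.2141%

97.2141%


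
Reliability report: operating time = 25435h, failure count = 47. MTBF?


Formula: MTBF = Total operating time / Number of failures
MTBF = 25435 / 47
MTBF = 541.17 hours

541.17 hours


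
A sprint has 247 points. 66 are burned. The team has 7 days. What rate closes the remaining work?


Formula: Required rate = Remaining points / Days left
Remaining = 247 - 66 = 181 points
Required rate = 181 / 7 = 25.86 points/day

25.86 points/day


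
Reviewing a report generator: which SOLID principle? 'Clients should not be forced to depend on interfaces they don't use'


This describes the Interface Segregation Principle (ISP)

Interface Segregation Principle (ISP)


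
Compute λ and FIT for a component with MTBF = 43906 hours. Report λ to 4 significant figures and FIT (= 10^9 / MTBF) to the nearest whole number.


Formula: λ = 1 / MTBF; FIT = λ × 1e9 = 1e9 / MTBF
λ = 1 / 43906 ≈ 2.278e-05 failures/hour
FIT = 1e9 / 43906 ≈ 22776 failures per 1e9 hours (nearest whole number)

λ = 2.278e-05 /h, FIT = 22776


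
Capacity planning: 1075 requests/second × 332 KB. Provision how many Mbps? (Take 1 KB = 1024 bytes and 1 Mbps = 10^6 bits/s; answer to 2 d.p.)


Formula: Mbps = payload_bytes * RPS * 8 / 1e6
Payload per request = 332 KB = 332 * 1024 = 339968 bytes
Total bytes/sec = 339968 * 1075 = 365465600
Total bits/sec = 365465600 * 8 = 2923724800
Mbps = 2923724800 / 1e6 = 2923.72

2923.72 Mbps


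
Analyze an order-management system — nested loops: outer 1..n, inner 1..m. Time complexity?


Reasoning: product of independent bounds
Complexity: O(n*m)

O(n*m)


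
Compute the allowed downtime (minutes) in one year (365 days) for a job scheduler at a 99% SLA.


Formula: allowed downtime = period * (100 - SLA) / 100
Period (year (365 days)) = 525600 minutes
Unavailability fraction = (100 - 99.0) / 100
Allowed downtime = 525600 * (100 - 99.0) / 100
Allowed downtime = 5256.0 minutes

5256.0 minutes


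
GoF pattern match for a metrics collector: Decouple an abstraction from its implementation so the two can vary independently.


This matches the Bridge pattern

Bridge


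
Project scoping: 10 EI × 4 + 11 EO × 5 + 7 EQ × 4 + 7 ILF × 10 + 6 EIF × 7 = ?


UFP = EI*4 + EO*5 + EQ*4 + ILF*10 + EIF*7
UFP = 10*4 + 11*5 + 7*4 + 7*10 + 6*7
UFP = 40 + 55 + 28 + 70 + 42
UFP = 235

235


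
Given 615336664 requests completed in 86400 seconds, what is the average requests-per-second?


Formula: throughput = requests / seconds
throughput = 615336664 / 86400
throughput = 7121.95 requests/second

7121.95 requests/second


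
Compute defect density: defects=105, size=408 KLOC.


Defect density = defects / KLOC
Defect density = 105 / 408
Defect density = 0.257 defects/KLOC

0.257 defects/KLOC


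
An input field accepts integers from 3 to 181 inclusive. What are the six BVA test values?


Range: [3, 181]
Boundaries: just below min, min, min+1, max-1, max, just above max
Values: [2, 3, 4, 180, 181, 182]

[2, 3, 4, 180, 181, 182]


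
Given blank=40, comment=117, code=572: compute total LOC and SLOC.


Total LOC = blank + comment + code
Total LOC = 40 + 117 + 572 = 729
SLOC (source only) = code = 572

Total LOC: 729, SLOC: 572


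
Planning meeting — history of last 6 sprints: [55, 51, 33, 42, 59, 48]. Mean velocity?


Formula: Avg velocity = Total points / Number of sprints
Points: [55, 51, 33, 42, 59, 48]
Sum = 55 + 51 + 33 + 42 + 59 + 48 = 288
Avg velocity = 288 / 6 = 48.0 points/sprint

48.0 points/sprint


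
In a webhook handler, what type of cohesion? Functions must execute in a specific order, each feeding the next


Reasoning: Output of one is input to next
Type: Sequential cohesion

Sequential cohesion


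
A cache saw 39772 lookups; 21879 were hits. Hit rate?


Formula: hit rate = hits / (hits + misses) * 100
hit rate = 21879 / (21879 + 17893) * 100
hit rate = 21879 / 39772 * 100
hit rate = 55.01%

55.01%


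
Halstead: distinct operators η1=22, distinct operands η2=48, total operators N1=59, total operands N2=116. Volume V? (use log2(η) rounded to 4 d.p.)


Formula: V = N * log2(η), where N = N1 + N2 and η = η1 + η2
η = 22 + 48 = 70
N = 59 + 116 = 175
log2(70) ≈ 6.1293
V = 175 * 6.1293 = 1072.63

1072.63


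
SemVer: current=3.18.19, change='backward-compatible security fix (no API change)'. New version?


Current: 3.18.19
Change category: 'backward-compatible security fix (no API change)' → patch bump
SemVer rule: patch bump → increment PATCH (MAJOR and MINOR unchanged)
New: 3.18.20

3.18.20


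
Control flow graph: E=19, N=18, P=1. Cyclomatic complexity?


Formula: V(G) = E - N + 2P
V(G) = 19 - 18 + 2*1
V(G) = 1 + 2
V(G) = 3

3


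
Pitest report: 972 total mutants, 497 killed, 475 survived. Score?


Mutation score = killed / total * 100
Mutation score = 497 / 972 * 100
Mutation score = 51.13%

51.13%


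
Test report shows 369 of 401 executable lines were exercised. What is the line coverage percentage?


Coverage = covered / total * 100
Coverage = 369 / 401 * 100
Coverage = 92.02%

92.02%


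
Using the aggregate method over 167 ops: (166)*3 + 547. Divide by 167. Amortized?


Formula: Amortized cost = Total cost / Operations
Total cost = (166 * 3) + (1 * 547)
Total cost = 498 + 547 = 1045
Amortized = 1045 / 167 = 6.2575

6.2575


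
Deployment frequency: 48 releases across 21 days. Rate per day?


Formula: deployments per day = releases / days
= 48 / 21
= 2.286 deploys/day
(equivalently, 16.0 deploys/week)

2.286 deploys/day


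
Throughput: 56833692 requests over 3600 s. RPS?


Formula: throughput = requests / seconds
throughput = 56833692 / 3600
throughput = 15787.14 requests/second

15787.14 requests/second


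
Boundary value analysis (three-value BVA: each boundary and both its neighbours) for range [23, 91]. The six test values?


Range: [23, 91]
Boundaries: just below min, min, min+1, max-1, max, just above max
Values: [22, 23, 24, 90, 91, 92]

[22, 23, 24, 90, 91, 92]


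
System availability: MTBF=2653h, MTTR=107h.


Availability = MTBF / (MTBF + MTTR)
Availability = 2653 / (2653 + 107)
Availability = 2653 / 2760
Availability = 96.1232%

96.1232%


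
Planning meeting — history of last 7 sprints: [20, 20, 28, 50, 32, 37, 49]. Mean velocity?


Formula: Avg velocity = Total points / Number of sprints
Points: [20, 20, 28, 50, 32, 37, 49]
Sum = 20 + 20 + 28 + 50 + 32 + 37 + 49 = 236
Avg velocity = 236 / 7 = 33.71 points/sprint

33.71 points/sprint


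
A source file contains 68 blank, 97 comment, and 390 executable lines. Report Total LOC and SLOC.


Total LOC = blank + comment + code
Total LOC = 68 + 97 + 390 = 555
SLOC (source only) = code = 390

Total LOC: 555, SLOC: 390


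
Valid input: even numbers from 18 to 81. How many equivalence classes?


Constraint: even integers in [18, 81]
Class 1: x < 18 — out-of-range invalid
Class 2: x in [18,81] but odd — wrong type invalid
Class 3: x in [18,81] and even — valid
Class 4: x > 81 — out-of-range invalid
Total equivalence classes: 4

4 equivalence classes


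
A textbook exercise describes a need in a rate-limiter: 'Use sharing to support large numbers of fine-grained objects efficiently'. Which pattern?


This matches the Flyweight pattern

Flyweight


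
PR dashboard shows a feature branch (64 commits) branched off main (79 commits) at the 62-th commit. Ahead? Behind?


Common ancestor: commit #62
feature commits after divergence: 64 - 62 = 2
main commits after divergence: 79 - 62 = 17
feature is 2 commits ahead of main
main is 17 commits ahead of feature

feature ahead: 2, main ahead: 17


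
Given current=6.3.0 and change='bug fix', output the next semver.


Current: 6.3.0
Change category: 'bug fix' → patch bump
SemVer rule: patch bump → increment PATCH (MAJOR and MINOR unchanged)
New: 6.3.1

6.3.1


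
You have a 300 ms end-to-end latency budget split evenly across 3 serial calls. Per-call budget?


Formula: per_stage = total_budget / stages
per_stage = 300 / 3
per_stage = 100.0 ms

100.0 ms


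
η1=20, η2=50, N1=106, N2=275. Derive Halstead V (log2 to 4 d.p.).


Formula: V = N * log2(η), where N = N1 + N2 and η = η1 + η2
η = 20 + 50 = 70
N = 106 + 275 = 381
log2(70) ≈ 6.1293
V = 381 * 6.1293 = 2335.26

2335.26


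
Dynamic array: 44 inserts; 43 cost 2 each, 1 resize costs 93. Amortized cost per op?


Formula: Amortized cost = Total cost / Operations
Total cost = (43 * 2) + (1 * 93)
Total cost = 86 + 93 = 179
Amortized = 179 / 44 = 4.0682

4.0682


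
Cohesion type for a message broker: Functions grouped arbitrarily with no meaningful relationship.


Reasoning: Worst: random grouping
Type: Coincidental cohesion

Coincidental cohesion


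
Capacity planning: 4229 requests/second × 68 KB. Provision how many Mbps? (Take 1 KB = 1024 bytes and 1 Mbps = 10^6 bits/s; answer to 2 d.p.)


Formula: Mbps = payload_bytes * RPS * 8 / 1e6
Payload per request = 68 KB = 68 * 1024 = 69632 bytes
Total bytes/sec = 69632 * 4229 = 294473728
Total bits/sec = 294473728 * 8 = 2355789824
Mbps = 2355789824 / 1e6 = 2355.79

2355.79 Mbps


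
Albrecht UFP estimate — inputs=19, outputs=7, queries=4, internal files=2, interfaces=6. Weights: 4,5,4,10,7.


UFP = EI*4 + EO*5 + EQ*4 + ILF*10 + EIF*7
UFP = 19*4 + 7*5 + 4*4 + 2*10 + 6*7
UFP = 76 + 35 + 16 + 20 + 42
UFP = 189

189


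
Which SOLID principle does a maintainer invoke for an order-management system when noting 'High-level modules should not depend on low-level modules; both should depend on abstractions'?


This describes the Dependency Inversion Principle (DIP)

Dependency Inversion Principle (DIP)


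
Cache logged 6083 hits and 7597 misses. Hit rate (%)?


Formula: hit rate = hits / (hits + misses) * 100
hit rate = 6083 / (6083 + 7597) * 100
hit rate = 6083 / 13680 * 100
hit rate = 44.47%

44.47%


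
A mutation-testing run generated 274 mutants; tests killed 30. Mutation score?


Mutation score = killed / total * 100
Mutation score = 30 / 274 * 100
Mutation score = 10.95%

10.95%


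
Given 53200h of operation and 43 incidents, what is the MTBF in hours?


Formula: MTBF = Total operating time / Number of failures
MTBF = 53200 / 43
MTBF = 1237.21 hours

1237.21 hours


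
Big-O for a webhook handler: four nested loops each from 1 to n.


Reasoning: four levels of nesting
Complexity: O(n^4)

O(n^4)


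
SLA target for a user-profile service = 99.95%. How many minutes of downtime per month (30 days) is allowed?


Formula: allowed downtime = period * (100 - SLA) / 100
Period (month (30 days)) = 43200 minutes
Unavailability fraction = (100 - 99.95) / 100
Allowed downtime = 43200 * (100 - 99.95) / 100
Allowed downtime = 21.6 minutes

21.6 minutes


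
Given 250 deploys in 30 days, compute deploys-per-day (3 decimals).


Formula: deployments per day = releases / days
= 250 / 30
= 8.333 deploys/day
(equivalently, 58.33 deploys/week)

8.333 deploys/day


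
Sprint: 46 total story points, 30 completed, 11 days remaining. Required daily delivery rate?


Formula: Required rate = Remaining points / Days left
Remaining = 46 - 30 = 16 points
Required rate = 16 / 11 = 1.45 points/day

1.45 points/day


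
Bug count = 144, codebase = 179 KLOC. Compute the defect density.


Defect density = defects / KLOC
Defect density = 144 / 179
Defect density = 0.804 defects/KLOC

0.804 defects/KLOC


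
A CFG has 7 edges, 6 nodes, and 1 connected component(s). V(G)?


Formula: V(G) = E - N + 2P
V(G) = 7 - 6 + 2*1
V(G) = 1 + 2
V(G) = 3

3


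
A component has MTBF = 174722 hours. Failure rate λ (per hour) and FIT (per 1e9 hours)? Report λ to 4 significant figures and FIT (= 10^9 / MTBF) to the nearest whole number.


Formula: λ = 1 / MTBF; FIT = λ × 1e9 = 1e9 / MTBF
λ = 1 / 174722 ≈ 5.723e-06 failures/hour
FIT = 1e9 / 174722 ≈ 5723 failures per 1e9 hours (nearest whole number)

λ = 5.723e-06 /h, FIT = 5723
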